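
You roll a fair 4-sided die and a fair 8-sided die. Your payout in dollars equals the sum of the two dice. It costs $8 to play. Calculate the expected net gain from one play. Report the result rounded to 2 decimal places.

-$1.00

Distribution of the sum of the two dice: 2 w.p. 1/32, 3 w.p. 1/16, 4 w.p. 3/32, 5 w.p. 1/8, 6 w.p. 1/8, 7 w.p. 1/8, …
E[payout] = (1/32)·2 + (1/16)·3 + (3/32)·4 + (1/8)·5 + (1/8)·6 + (1/8)·7 + (1/8)·8 + (1/8)·9 + (3/32)·10 + (1/16)·11 + (1/32)·12 = 7
Expected profit = 7 − 8 = -1 ≈ -$1.00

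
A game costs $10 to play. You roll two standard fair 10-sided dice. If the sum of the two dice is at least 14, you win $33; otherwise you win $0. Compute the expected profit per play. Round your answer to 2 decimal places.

E[payout] = (18/25)·0 + (7/25)·33 = 231/25
Expected profit = 231/25 − 10 = -19/25 ≈ -$0.76

-$0.76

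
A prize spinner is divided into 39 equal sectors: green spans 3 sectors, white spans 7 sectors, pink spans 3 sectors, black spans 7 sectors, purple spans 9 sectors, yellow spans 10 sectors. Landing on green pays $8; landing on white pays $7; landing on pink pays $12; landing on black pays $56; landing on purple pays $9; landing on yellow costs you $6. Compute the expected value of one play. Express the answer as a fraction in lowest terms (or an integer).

E[payout] = (3/39)·8 + (7/39)·7 + (3/39)·12 + (7/39)·56 + (9/39)·9 + (10/39)·(-6) = 174/13

174/13 dollars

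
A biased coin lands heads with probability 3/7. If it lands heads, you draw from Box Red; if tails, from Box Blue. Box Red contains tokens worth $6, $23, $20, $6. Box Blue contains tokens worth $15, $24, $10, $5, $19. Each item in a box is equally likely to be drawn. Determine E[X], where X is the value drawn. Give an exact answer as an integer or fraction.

1993/140 dollars

E[X | Box Red] = (6 + 23 + 20 + 6)/4 = 55/4
E[X | Box Blue] = (15 + 24 + 10 + 5 + 19)/5 = 73/5
E[X] = (3/7)·55/4 + (4/7)·73/5 = 1993/140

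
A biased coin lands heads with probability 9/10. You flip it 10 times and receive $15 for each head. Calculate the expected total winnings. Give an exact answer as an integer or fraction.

E[#heads] = 10·9/10 = 9 (linearity over flips).
E[winnings] = 15·9 = 135.

$135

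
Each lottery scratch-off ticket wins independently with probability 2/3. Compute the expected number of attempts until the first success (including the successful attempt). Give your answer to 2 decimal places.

For a geometric distribution, E[trials] = 1/p = 1/(2/3) = 3/2.
≈ 1.50

1.50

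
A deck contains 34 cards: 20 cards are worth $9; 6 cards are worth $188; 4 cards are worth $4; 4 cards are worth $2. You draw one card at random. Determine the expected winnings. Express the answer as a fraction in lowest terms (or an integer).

666/17 dollars

E[payout] = (20/34)·9 + (6/34)·188 + (4/34)·4 + (4/34)·2 = 666/17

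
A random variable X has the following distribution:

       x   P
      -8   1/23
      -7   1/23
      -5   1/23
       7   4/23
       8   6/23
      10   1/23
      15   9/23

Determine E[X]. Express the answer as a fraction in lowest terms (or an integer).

201/23

E[X] = (1/23)·(-8) + (1/23)·(-7) + (1/23)·(-5) + (4/23)·7 + (6/23)·8 + (1/23)·10 + (9/23)·15
     = 201/23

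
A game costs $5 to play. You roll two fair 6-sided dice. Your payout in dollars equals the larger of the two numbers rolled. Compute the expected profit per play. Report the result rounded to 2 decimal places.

-$0.53

Distribution of the larger of the two numbers rolled: 1 w.p. 1/36, 2 w.p. 1/12, 3 w.p. 5/36, 4 w.p. 7/36, 5 w.p. 1/4, 6 w.p. 11/36
E[payout] = (1/36)·1 + (1/12)·2 + (5/36)·3 + (7/36)·4 + (1/4)·5 + (11/36)·6 = 161/36
Expected profit = 161/36 − 5 = -19/36 ≈ -$0.53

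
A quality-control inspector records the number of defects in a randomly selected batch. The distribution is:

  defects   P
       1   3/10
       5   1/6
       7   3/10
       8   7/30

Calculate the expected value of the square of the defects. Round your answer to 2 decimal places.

34.10

E[X²] = (3/10)·1 + (1/6)·25 + (3/10)·49 + (7/30)·64
     = 341/10 ≈ 34.10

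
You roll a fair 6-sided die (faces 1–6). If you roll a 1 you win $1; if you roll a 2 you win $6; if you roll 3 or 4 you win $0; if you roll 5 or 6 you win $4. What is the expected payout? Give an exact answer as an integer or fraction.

E[payout] = (1/3)·0 + (1/6)·1 + (1/3)·4 + (1/6)·6 = 5/2

5/2 dollars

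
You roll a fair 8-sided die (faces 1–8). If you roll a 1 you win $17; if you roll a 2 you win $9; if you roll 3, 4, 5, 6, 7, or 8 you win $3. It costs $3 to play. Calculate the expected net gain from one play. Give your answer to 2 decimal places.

$2.50

E[payout] = (3/4)·3 + (1/8)·9 + (1/8)·17 = 11/2
Expected profit = 11/2 − 3 = 5/2 ≈ $2.50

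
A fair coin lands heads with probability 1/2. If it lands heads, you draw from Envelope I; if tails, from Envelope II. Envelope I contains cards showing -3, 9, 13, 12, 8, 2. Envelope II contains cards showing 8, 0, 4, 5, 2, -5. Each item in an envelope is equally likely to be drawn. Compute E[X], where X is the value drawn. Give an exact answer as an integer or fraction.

E[X | Envelope I] = (-3 + 9 + 13 + 12 + 8 + 2)/6 = 41/6
E[X | Envelope II] = (8 + 0 + 4 + 5 + 2 − 5)/6 = 7/3
E[X] = (1/2)·41/6 + (1/2)·7/3 = 55/12

55/12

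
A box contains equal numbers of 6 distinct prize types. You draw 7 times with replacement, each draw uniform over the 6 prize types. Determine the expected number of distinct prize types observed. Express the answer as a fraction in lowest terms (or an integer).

201811/46656

Let Xⱼ=1 if type j appears at least once. P(Xⱼ=1) = 1 − ((6−1)/6)^7 = 201811/279936.
E[#distinct] = 6·201811/279936 = 201811/46656.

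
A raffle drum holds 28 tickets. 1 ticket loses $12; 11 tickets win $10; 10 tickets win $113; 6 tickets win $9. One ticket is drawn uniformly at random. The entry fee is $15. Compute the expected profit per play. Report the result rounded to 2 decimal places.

$30.79

E[payout] = (1/28)·(-12) + (11/28)·10 + (10/28)·113 + (6/28)·9 = 641/14
Expected profit = 641/14 − 15 = 431/14 ≈ $30.79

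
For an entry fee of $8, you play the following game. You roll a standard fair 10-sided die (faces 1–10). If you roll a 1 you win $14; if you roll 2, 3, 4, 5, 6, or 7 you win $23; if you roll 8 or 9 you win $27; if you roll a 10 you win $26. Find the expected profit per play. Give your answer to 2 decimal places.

$15.20

E[payout] = (1/10)·14 + (3/5)·23 + (1/10)·26 + (1/5)·27 = 116/5
Expected profit = 116/5 − 8 = 76/5 ≈ $15.20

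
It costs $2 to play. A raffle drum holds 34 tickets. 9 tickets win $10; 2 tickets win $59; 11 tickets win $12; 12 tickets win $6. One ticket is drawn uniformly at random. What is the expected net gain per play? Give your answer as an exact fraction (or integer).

172/17 dollars

E[payout] = (9/34)·10 + (2/34)·59 + (11/34)·12 + (12/34)·6 = 206/17
Expected profit = 206/17 − 2 = 172/17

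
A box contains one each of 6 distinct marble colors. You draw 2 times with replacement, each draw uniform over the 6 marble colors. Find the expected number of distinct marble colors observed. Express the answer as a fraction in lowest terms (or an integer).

11/6

Let Xⱼ=1 if type j appears at least once. P(Xⱼ=1) = 1 − ((6−1)/6)^2 = 11/36.
E[#distinct] = 6·11/36 = 11/6.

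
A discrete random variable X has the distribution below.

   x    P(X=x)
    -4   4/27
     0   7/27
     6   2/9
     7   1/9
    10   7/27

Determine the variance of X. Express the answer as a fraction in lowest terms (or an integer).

E[X] = (4/27)·(-4) + (7/27)·0 + (2/9)·6 + (1/9)·7 + (7/27)·10 = 37/9
E[X²] = (4/27)·16 + (7/27)·0 + (2/9)·36 + (1/9)·49 + (7/27)·100 = 1127/27
Var(X) = 1127/27 − (37/9)² = 2012/81

2012/81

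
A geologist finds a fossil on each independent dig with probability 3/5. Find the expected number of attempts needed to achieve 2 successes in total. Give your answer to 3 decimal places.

3.333

By linearity (sum of 2 independent geometric waits), E[trials] = 2/p = 2/(3/5) = 10/3.
≈ 3.333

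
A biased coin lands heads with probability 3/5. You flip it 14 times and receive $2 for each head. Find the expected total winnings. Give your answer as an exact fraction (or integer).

84/5 dollars

E[#heads] = 14·3/5 = 42/5 (linearity over flips).
E[winnings] = 2·42/5 = 84/5.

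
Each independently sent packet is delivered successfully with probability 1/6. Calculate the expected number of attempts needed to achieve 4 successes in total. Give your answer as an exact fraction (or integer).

24

By linearity (sum of 4 independent geometric waits), E[trials] = 4/p = 4/(1/6) = 24.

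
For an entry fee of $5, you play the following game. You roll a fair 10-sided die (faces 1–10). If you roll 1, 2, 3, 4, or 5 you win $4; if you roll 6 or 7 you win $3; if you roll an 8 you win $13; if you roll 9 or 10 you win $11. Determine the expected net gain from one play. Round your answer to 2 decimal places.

$1.10

E[payout] = (1/5)·3 + (1/2)·4 + (1/5)·11 + (1/10)·13 = 61/10
Expected profit = 61/10 − 5 = 11/10 ≈ $1.10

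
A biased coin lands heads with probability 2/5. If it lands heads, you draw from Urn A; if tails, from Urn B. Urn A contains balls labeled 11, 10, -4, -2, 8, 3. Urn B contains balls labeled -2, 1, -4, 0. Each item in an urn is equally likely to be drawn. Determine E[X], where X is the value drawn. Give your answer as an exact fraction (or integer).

E[X | Urn A] = (11 + 10 − 4 − 2 + 8 + 3)/6 = 13/3
E[X | Urn B] = (-2 + 1 − 4 + 0)/4 = -5/4
E[X] = (2/5)·13/3 + (3/5)·(-5/4) = 59/60

59/60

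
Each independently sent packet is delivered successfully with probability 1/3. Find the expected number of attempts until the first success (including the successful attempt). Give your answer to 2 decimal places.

For a geometric distribution, E[trials] = 1/p = 1/(1/3) = 3.
≈ 3.00

3.00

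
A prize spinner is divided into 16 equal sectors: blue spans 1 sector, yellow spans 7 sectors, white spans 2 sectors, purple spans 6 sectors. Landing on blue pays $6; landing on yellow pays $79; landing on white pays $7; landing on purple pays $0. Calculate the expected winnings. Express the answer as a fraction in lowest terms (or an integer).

573/16 dollars

E[payout] = (1/16)·6 + (7/16)·79 + (2/16)·7 + (6/16)·0 = 573/16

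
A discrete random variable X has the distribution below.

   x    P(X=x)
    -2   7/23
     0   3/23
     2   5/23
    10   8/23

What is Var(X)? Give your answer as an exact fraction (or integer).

E[X] = (7/23)·(-2) + (3/23)·0 + (5/23)·2 + (8/23)·10 = 76/23
E[X²] = (7/23)·4 + (3/23)·0 + (5/23)·4 + (8/23)·100 = 848/23
Var(X) = 848/23 − (76/23)² = 13728/529

13728/529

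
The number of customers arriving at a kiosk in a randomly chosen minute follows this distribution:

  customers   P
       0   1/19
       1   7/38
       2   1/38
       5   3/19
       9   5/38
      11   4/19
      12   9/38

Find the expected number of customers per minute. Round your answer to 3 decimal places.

E[X] = (1/19)·0 + (7/38)·1 + (1/38)·2 + (3/19)·5 + (5/38)·9 + (4/19)·11 + (9/38)·12
     = 140/19 ≈ 7.368

7.368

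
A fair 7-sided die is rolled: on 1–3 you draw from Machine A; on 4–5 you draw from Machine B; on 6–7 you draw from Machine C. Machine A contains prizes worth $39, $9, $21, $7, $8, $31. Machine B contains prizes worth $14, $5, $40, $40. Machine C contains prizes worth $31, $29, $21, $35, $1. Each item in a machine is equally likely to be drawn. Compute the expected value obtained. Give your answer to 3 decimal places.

$21.971

E[X | Machine A] = (39 + 9 + 21 + 7 + 8 + 31)/6 = 115/6
E[X | Machine B] = (14 + 5 + 40 + 40)/4 = 99/4
E[X | Machine C] = (31 + 29 + 21 + 35 + 1)/5 = 117/5
E[X] = (3/7)·115/6 + (2/7)·99/4 + (2/7)·117/5 = 769/35 ≈ 21.971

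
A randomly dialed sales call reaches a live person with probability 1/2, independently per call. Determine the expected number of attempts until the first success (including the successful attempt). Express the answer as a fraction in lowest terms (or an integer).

2

For a geometric distribution, E[trials] = 1/p = 1/(1/2) = 2.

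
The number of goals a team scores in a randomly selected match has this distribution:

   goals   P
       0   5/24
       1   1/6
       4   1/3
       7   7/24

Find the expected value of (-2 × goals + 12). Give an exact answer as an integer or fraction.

E[-2x+12] = (5/24)·12 + (1/6)·10 + (1/3)·4 + (7/24)·(-2)
     = 59/12

59/12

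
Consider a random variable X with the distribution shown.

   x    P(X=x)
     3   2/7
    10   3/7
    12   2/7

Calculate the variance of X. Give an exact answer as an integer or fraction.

E[X] = (2/7)·3 + (3/7)·10 + (2/7)·12 = 60/7
E[X²] = (2/7)·9 + (3/7)·100 + (2/7)·144 = 606/7
Var(X) = 606/7 − (60/7)² = 642/49

642/49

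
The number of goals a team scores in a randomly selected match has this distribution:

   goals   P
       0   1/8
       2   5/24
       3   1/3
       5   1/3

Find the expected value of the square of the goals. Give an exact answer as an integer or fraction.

73/6

E[X²] = (1/8)·0 + (5/24)·4 + (1/3)·9 + (1/3)·25
     = 73/6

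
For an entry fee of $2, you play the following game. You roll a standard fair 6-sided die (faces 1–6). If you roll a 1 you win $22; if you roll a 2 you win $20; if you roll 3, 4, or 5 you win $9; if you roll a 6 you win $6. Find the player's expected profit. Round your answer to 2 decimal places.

$10.50

E[payout] = (1/6)·6 + (1/2)·9 + (1/6)·20 + (1/6)·22 = 25/2
Expected profit = 25/2 − 2 = 21/2 ≈ $10.50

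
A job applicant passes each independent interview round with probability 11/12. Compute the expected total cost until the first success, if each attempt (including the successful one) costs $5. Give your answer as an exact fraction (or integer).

E[#attempts] = 1/p = 12/11; E[cost] = 5·12/11 = 60/11.

60/11 dollars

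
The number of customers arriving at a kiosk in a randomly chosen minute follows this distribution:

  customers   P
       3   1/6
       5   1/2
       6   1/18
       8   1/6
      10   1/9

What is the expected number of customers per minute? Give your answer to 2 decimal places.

5.78

E[X] = (1/6)·3 + (1/2)·5 + (1/18)·6 + (1/6)·8 + (1/9)·10
     = 52/9 ≈ 5.78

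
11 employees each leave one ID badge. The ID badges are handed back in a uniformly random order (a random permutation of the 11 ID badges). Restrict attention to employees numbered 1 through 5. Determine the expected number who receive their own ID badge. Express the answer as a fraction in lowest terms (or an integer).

Let Xᵢ = 1 if person i gets their own ID badge. For each i, P(Xᵢ=1) = 1/11.
By linearity of expectation, E[X₁+…+X_5] = 5·(1/11) = 5/11.

5/11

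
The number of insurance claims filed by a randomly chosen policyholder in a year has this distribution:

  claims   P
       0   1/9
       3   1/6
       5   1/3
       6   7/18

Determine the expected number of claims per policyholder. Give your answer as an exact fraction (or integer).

E[X] = (1/9)·0 + (1/6)·3 + (1/3)·5 + (7/18)·6
     = 9/2

9/2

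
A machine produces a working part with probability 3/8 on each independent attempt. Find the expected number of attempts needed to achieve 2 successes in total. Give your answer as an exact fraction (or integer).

16/3

By linearity (sum of 2 independent geometric waits), E[trials] = 2/p = 2/(3/8) = 16/3.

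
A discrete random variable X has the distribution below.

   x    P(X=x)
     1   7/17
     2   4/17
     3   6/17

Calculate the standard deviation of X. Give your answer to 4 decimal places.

0.8725

E[X] = 33/17, E[X²] = 77/17
Var(X) = E[X²] − (E[X])² = 77/17 − 1089/289 = 220/289
SD(X) = √(220/289) ≈ 0.8725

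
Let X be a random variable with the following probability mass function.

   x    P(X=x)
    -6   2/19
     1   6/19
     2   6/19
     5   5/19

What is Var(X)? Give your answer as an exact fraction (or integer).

3352/361

E[X] = (2/19)·(-6) + (6/19)·1 + (6/19)·2 + (5/19)·5 = 31/19
E[X²] = (2/19)·36 + (6/19)·1 + (6/19)·4 + (5/19)·25 = 227/19
Var(X) = 227/19 − (31/19)² = 3352/361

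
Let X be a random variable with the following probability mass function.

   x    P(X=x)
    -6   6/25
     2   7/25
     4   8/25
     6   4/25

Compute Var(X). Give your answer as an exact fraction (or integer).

11744/625

E[X] = (6/25)·(-6) + (7/25)·2 + (8/25)·4 + (4/25)·6 = 34/25
E[X²] = (6/25)·36 + (7/25)·4 + (8/25)·16 + (4/25)·36 = 516/25
Var(X) = 516/25 − (34/25)² = 11744/625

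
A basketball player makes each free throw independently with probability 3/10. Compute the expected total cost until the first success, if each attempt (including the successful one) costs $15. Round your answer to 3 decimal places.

$50.000

E[#attempts] = 1/p = 10/3; E[cost] = 15·10/3 = 50.
≈ 50.000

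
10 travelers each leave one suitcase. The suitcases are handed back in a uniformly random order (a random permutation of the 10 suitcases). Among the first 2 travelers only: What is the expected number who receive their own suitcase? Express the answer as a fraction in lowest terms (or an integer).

Let Xᵢ = 1 if person i gets their own suitcase. For each i, P(Xᵢ=1) = 1/10.
By linearity of expectation, E[X₁+…+X_2] = 2·(1/10) = 1/5.

1/5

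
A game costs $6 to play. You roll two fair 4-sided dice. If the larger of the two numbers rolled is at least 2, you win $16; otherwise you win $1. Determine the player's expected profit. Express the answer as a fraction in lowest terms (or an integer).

E[payout] = (1/16)·1 + (15/16)·16 = 241/16
Expected profit = 241/16 − 6 = 145/16

145/16 dollars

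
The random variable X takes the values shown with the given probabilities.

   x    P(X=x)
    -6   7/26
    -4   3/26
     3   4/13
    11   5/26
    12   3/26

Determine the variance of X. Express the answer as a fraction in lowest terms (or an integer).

E[X] = (7/26)·(-6) + (3/26)·(-4) + (4/13)·3 + (5/26)·11 + (3/26)·12 = 61/26
E[X²] = (7/26)·36 + (3/26)·16 + (4/13)·9 + (5/26)·121 + (3/26)·144 = 1409/26
Var(X) = 1409/26 − (61/26)² = 32913/676

32913/676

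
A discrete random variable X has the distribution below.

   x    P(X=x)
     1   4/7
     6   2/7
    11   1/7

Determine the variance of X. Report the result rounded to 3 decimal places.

E[X] = (4/7)·1 + (2/7)·6 + (1/7)·11 = 27/7
E[X²] = (4/7)·1 + (2/7)·36 + (1/7)·121 = 197/7
Var(X) = 197/7 − (27/7)² = 650/49 ≈ 13.265

13.265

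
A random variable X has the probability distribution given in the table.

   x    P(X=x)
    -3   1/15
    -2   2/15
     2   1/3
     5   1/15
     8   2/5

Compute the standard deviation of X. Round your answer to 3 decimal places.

3.974

E[X] = 56/15, E[X²] = 446/15
Var(X) = E[X²] − (E[X])² = 446/15 − 3136/225 = 3554/225
SD(X) = √(3554/225) ≈ 3.974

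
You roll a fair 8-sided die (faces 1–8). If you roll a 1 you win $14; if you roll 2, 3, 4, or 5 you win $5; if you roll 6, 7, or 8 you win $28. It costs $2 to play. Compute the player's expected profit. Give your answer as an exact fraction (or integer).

E[payout] = (1/2)·5 + (1/8)·14 + (3/8)·28 = 59/4
Expected profit = 59/4 − 2 = 51/4

51/4 dollars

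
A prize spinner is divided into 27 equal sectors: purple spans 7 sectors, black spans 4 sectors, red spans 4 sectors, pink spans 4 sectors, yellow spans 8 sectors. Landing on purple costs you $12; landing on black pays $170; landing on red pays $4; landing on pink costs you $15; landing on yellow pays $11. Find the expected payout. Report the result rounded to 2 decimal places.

$23.70

E[payout] = (7/27)·(-12) + (4/27)·170 + (4/27)·4 + (4/27)·(-15) + (8/27)·11 = 640/27
≈ $23.70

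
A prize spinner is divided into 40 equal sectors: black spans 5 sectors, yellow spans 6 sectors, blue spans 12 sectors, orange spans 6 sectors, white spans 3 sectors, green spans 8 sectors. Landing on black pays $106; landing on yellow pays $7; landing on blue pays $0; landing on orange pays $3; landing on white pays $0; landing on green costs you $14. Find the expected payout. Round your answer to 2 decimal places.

E[payout] = (5/40)·106 + (6/40)·7 + (12/40)·0 + (6/40)·3 + (3/40)·0 + (8/40)·(-14) = 239/20
≈ $11.95

$11.95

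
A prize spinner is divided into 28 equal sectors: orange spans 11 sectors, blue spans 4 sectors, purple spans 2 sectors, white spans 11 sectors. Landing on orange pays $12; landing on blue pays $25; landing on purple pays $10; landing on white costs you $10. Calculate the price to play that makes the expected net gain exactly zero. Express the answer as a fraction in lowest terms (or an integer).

E[payout] = (11/28)·12 + (4/28)·25 + (2/28)·10 + (11/28)·(-10) = 71/14
Fair fee = E[payout] = 71/14

71/14 dollars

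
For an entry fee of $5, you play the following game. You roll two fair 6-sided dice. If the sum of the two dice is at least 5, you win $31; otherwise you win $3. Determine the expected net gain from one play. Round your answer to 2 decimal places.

$21.33

E[payout] = (1/6)·3 + (5/6)·31 = 79/3
Expected profit = 79/3 − 5 = 64/3 ≈ $21.33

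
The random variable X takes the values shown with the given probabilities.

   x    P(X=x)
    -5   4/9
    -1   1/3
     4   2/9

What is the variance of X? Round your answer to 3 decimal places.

12.222

E[X] = (4/9)·(-5) + (1/3)·(-1) + (2/9)·4 = -5/3
E[X²] = (4/9)·25 + (1/3)·1 + (2/9)·16 = 15
Var(X) = 15 − (-5/3)² = 110/9 ≈ 12.222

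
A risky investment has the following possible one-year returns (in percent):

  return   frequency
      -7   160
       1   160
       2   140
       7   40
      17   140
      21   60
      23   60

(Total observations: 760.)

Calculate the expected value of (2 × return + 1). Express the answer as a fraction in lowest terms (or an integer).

250/19

Total = 760, so P(return=-7) = 160/760, etc.
E[2x+1] = (4/19)·(-13) + (4/19)·3 + (7/38)·5 + (1/19)·15 + (7/38)·35 + (3/38)·43 + (3/38)·47
     = 250/19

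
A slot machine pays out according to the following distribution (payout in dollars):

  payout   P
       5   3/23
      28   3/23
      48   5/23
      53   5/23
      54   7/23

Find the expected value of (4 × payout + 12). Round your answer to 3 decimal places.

182.783

E[4x+12] = (3/23)·32 + (3/23)·124 + (5/23)·204 + (5/23)·224 + (7/23)·228
     = 4204/23 ≈ 182.783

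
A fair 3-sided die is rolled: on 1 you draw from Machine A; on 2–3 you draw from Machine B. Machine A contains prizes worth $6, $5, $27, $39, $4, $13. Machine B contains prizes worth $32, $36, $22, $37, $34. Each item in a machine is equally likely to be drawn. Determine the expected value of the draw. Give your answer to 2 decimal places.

E[X | Machine A] = (6 + 5 + 27 + 39 + 4 + 13)/6 = 47/3
E[X | Machine B] = (32 + 36 + 22 + 37 + 34)/5 = 161/5
E[X] = (1/3)·47/3 + (2/3)·161/5 = 1201/45 ≈ 26.69

$26.69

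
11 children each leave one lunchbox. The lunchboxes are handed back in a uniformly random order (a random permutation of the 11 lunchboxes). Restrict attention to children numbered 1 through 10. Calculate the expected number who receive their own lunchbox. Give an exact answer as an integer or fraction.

Let Xᵢ = 1 if person i gets their own lunchbox. For each i, P(Xᵢ=1) = 1/11.
By linearity of expectation, E[X₁+…+X_10] = 10·(1/11) = 10/11.

10/11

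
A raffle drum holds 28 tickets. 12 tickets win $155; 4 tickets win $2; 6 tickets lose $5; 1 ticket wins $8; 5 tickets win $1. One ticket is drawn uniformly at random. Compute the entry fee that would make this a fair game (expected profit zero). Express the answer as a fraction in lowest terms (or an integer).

E[payout] = (12/28)·155 + (4/28)·2 + (6/28)·(-5) + (1/28)·8 + (5/28)·1 = 1851/28
Fair fee = E[payout] = 1851/28

1851/28 dollars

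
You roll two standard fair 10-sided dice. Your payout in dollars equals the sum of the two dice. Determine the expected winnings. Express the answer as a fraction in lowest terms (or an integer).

$11

Distribution of the sum of the two dice: 2 w.p. 1/100, 3 w.p. 1/50, 4 w.p. 3/100, 5 w.p. 1/25, 6 w.p. 1/20, 7 w.p. 3/50, …
E[payout] = (1/100)·2 + (1/50)·3 + (3/100)·4 + (1/25)·5 + (1/20)·6 + (3/50)·7 + (7/100)·8 + (2/25)·9 + (9/100)·10 + (1/10)·11 + (9/100)·12 + (2/25)·13 + (7/100)·14 + (3/50)·15 + (1/20)·16 + (1/25)·17 + (3/100)·18 + (1/50)·19 + (1/100)·20 = 11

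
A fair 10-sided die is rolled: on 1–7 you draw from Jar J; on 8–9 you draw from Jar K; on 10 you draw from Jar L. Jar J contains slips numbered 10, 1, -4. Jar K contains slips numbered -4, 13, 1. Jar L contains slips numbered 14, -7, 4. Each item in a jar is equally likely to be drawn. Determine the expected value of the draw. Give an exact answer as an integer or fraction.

8/3

E[X | Jar J] = (10 + 1 − 4)/3 = 7/3
E[X | Jar K] = (-4 + 13 + 1)/3 = 10/3
E[X | Jar L] = (14 − 7 + 4)/3 = 11/3
E[X] = (7/10)·7/3 + (1/5)·10/3 + (1/10)·11/3 = 8/3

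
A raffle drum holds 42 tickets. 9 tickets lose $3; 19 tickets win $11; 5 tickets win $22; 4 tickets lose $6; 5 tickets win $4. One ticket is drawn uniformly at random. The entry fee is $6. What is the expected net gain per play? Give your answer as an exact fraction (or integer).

E[payout] = (9/42)·(-3) + (19/42)·11 + (5/42)·22 + (4/42)·(-6) + (5/42)·4 = 48/7
Expected profit = 48/7 − 6 = 6/7

6/7 dollars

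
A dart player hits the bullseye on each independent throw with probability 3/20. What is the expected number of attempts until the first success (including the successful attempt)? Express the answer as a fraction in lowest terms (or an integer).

20/3

For a geometric distribution, E[trials] = 1/p = 1/(3/20) = 20/3.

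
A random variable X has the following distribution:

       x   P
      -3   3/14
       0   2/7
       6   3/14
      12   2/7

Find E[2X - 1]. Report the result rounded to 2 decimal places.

E[2x-1] = (3/14)·(-7) + (2/7)·(-1) + (3/14)·11 + (2/7)·23
     = 50/7 ≈ 7.14

7.14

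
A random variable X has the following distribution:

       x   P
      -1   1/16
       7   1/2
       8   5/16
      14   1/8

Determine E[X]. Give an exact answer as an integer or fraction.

E[X] = (1/16)·(-1) + (1/2)·7 + (5/16)·8 + (1/8)·14
     = 123/16

123/16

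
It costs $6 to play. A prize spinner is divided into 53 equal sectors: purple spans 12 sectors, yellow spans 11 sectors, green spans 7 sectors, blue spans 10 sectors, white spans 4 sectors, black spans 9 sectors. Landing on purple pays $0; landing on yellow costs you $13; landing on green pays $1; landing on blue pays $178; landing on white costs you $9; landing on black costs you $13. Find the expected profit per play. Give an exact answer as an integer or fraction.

E[payout] = (12/53)·0 + (11/53)·(-13) + (7/53)·1 + (10/53)·178 + (4/53)·(-9) + (9/53)·(-13) = 1491/53
Expected profit = 1491/53 − 6 = 1173/53

1173/53 dollars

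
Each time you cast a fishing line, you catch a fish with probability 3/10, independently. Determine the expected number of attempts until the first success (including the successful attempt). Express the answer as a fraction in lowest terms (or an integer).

For a geometric distribution, E[trials] = 1/p = 1/(3/10) = 10/3.

10/3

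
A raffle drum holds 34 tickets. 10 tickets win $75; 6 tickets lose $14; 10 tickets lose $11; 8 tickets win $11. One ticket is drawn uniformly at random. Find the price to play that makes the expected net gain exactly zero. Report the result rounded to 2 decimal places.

$18.94

E[payout] = (10/34)·75 + (6/34)·(-14) + (10/34)·(-11) + (8/34)·11 = 322/17
Fair fee = E[payout] = 322/17 ≈ $18.94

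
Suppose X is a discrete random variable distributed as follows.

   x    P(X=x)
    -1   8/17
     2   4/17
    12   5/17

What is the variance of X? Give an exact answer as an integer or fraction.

9048/289

E[X] = (8/17)·(-1) + (4/17)·2 + (5/17)·12 = 60/17
E[X²] = (8/17)·1 + (4/17)·4 + (5/17)·144 = 744/17
Var(X) = 744/17 − (60/17)² = 9048/289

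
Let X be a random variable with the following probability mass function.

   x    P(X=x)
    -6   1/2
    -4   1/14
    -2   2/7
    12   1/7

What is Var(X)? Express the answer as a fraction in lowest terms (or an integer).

E[X] = (1/2)·(-6) + (1/14)·(-4) + (2/7)·(-2) + (1/7)·12 = -15/7
E[X²] = (1/2)·36 + (1/14)·16 + (2/7)·4 + (1/7)·144 = 286/7
Var(X) = 286/7 − (-15/7)² = 1777/49

1777/49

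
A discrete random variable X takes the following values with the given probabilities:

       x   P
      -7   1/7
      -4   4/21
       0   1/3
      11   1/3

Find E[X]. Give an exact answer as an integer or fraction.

E[X] = (1/7)·(-7) + (4/21)·(-4) + (1/3)·0 + (1/3)·11
     = 40/21

40/21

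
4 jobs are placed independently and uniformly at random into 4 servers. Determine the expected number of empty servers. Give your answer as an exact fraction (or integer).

81/64

Let Xⱼ=1 if server j is empty. P(Xⱼ=1) = ((4-1)/4)^4 = 81/256.
By linearity, E[#empty] = 4·81/256 = 81/64.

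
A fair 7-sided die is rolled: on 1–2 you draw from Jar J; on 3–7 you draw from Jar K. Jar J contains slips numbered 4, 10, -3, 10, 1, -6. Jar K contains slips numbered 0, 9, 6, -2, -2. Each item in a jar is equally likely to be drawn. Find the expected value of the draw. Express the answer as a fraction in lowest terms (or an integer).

7/3

E[X | Jar J] = (4 + 10 − 3 + 10 + 1 − 6)/6 = 8/3
E[X | Jar K] = (0 + 9 + 6 − 2 − 2)/5 = 11/5
E[X] = (2/7)·8/3 + (5/7)·11/5 = 7/3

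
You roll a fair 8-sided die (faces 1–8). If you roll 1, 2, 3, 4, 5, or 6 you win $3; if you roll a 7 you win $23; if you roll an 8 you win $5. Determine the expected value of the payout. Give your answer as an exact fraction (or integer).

23/4 dollars

E[payout] = (3/4)·3 + (1/8)·5 + (1/8)·23 = 23/4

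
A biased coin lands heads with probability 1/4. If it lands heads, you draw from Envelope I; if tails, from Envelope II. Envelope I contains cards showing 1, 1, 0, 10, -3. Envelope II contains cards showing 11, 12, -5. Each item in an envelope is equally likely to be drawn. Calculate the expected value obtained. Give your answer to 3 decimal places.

E[X | Envelope I] = (1 + 1 + 0 + 10 − 3)/5 = 9/5
E[X | Envelope II] = (11 + 12 − 5)/3 = 6
E[X] = (1/4)·9/5 + (3/4)·6 = 99/20 ≈ 4.950

4.950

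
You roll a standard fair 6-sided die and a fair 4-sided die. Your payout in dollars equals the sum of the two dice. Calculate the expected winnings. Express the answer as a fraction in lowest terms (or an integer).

$6

Distribution of the sum of the two dice: 2 w.p. 1/24, 3 w.p. 1/12, 4 w.p. 1/8, 5 w.p. 1/6, 6 w.p. 1/6, 7 w.p. 1/6, …
E[payout] = (1/24)·2 + (1/12)·3 + (1/8)·4 + (1/6)·5 + (1/6)·6 + (1/6)·7 + (1/8)·8 + (1/12)·9 + (1/24)·10 = 6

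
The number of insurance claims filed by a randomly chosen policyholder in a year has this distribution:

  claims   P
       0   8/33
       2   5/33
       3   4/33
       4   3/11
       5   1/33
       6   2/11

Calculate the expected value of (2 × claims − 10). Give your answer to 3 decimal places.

-4.000

E[2x-10] = (8/33)·(-10) + (5/33)·(-6) + (4/33)·(-4) + (3/11)·(-2) + (1/33)·0 + (2/11)·2
     = -4 ≈ -4.000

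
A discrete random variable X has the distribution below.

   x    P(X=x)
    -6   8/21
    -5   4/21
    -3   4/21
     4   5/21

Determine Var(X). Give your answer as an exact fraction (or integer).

E[X] = (8/21)·(-6) + (4/21)·(-5) + (4/21)·(-3) + (5/21)·4 = -20/7
E[X²] = (8/21)·36 + (4/21)·25 + (4/21)·9 + (5/21)·16 = 24
Var(X) = 24 − (-20/7)² = 776/49

776/49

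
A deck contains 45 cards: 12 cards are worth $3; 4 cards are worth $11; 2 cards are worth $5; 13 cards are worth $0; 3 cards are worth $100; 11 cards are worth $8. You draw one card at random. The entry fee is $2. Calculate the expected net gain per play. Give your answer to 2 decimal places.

E[payout] = (12/45)·3 + (4/45)·11 + (2/45)·5 + (13/45)·0 + (3/45)·100 + (11/45)·8 = 478/45
Expected profit = 478/45 − 2 = 388/45 ≈ $8.62

$8.62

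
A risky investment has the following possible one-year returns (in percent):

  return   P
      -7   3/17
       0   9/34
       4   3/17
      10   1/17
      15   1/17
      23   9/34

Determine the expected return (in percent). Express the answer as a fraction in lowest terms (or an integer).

239/34

E[X] = (3/17)·(-7) + (9/34)·0 + (3/17)·4 + (1/17)·10 + (1/17)·15 + (9/34)·23
     = 239/34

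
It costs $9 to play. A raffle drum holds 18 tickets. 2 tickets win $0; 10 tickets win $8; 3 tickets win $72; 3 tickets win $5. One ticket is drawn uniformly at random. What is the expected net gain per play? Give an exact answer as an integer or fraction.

149/18 dollars

E[payout] = (2/18)·0 + (10/18)·8 + (3/18)·72 + (3/18)·5 = 311/18
Expected profit = 311/18 − 9 = 149/18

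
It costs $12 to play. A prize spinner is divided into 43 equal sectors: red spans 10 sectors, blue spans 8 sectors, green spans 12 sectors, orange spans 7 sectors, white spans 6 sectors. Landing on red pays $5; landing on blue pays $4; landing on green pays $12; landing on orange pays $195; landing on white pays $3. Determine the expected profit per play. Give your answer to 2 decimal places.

E[payout] = (10/43)·5 + (8/43)·4 + (12/43)·12 + (7/43)·195 + (6/43)·3 = 1609/43
Expected profit = 1609/43 − 12 = 1093/43 ≈ $25.42

$25.42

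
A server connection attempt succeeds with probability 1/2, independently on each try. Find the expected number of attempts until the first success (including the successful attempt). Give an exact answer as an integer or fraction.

For a geometric distribution, E[trials] = 1/p = 1/(1/2) = 2.

2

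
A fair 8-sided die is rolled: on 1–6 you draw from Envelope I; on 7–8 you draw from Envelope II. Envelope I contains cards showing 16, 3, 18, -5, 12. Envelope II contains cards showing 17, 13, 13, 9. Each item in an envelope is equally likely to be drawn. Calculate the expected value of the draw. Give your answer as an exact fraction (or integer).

E[X | Envelope I] = (16 + 3 + 18 − 5 + 12)/5 = 44/5
E[X | Envelope II] = (17 + 13 + 13 + 9)/4 = 13
E[X] = (3/4)·44/5 + (1/4)·13 = 197/20

197/20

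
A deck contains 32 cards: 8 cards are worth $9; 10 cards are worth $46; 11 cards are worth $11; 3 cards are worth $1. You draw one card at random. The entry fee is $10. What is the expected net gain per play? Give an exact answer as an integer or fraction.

E[payout] = (8/32)·9 + (10/32)·46 + (11/32)·11 + (3/32)·1 = 41/2
Expected profit = 41/2 − 10 = 21/2

21/2 dollars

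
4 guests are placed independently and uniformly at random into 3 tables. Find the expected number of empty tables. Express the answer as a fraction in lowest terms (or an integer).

Let Xⱼ=1 if table j is empty. P(Xⱼ=1) = ((3-1)/3)^4 = 16/81.
By linearity, E[#empty] = 3·16/81 = 16/27.

16/27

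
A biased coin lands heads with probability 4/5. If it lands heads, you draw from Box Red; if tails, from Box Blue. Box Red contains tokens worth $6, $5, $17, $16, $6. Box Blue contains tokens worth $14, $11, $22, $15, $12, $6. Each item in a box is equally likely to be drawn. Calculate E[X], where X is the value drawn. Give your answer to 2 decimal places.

$10.67

E[X | Box Red] = (6 + 5 + 17 + 16 + 6)/5 = 10
E[X | Box Blue] = (14 + 11 + 22 + 15 + 12 + 6)/6 = 40/3
E[X] = (4/5)·10 + (1/5)·40/3 = 32/3 ≈ 10.67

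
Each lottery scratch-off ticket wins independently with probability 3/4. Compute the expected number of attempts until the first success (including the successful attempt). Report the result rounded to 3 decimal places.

1.333

For a geometric distribution, E[trials] = 1/p = 1/(3/4) = 4/3.
≈ 1.333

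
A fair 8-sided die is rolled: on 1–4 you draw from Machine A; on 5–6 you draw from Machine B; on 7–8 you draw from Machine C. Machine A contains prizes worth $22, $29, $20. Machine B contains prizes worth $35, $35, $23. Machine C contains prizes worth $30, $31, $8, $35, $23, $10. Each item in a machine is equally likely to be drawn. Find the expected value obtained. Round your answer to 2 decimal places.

E[X | Machine A] = (22 + 29 + 20)/3 = 71/3
E[X | Machine B] = (35 + 35 + 23)/3 = 31
E[X | Machine C] = (30 + 31 + 8 + 35 + 23 + 10)/6 = 137/6
E[X] = (1/2)·71/3 + (1/4)·31 + (1/4)·137/6 = 607/24 ≈ 25.29

$25.29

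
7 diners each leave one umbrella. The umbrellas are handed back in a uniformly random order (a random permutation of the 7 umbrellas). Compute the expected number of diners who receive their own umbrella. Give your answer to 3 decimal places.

1.000

Let Xᵢ = 1 if person i gets their own umbrella. For each i, P(Xᵢ=1) = 1/7.
By linearity of expectation, E[X₁+…+X_7] = 7·(1/7) = 1.
≈ 1.000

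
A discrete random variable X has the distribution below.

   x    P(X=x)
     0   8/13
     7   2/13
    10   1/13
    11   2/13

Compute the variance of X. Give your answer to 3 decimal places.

E[X] = (8/13)·0 + (2/13)·7 + (1/13)·10 + (2/13)·11 = 46/13
E[X²] = (8/13)·0 + (2/13)·49 + (1/13)·100 + (2/13)·121 = 440/13
Var(X) = 440/13 − (46/13)² = 3604/169 ≈ 21.325

21.325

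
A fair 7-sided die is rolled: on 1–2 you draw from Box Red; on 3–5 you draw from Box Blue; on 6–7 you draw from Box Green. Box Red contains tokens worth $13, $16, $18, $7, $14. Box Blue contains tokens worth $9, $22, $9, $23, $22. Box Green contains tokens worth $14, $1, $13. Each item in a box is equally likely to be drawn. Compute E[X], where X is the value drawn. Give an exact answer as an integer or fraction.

E[X | Box Red] = (13 + 16 + 18 + 7 + 14)/5 = 68/5
E[X | Box Blue] = (9 + 22 + 9 + 23 + 22)/5 = 17
E[X | Box Green] = (14 + 1 + 13)/3 = 28/3
E[X] = (2/7)·68/5 + (3/7)·17 + (2/7)·28/3 = 1453/105

1453/105 dollars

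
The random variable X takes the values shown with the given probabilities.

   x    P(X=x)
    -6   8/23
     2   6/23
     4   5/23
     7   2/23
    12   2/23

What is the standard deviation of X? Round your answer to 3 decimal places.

5.737

E[X] = 22/23, E[X²] = 778/23
Var(X) = E[X²] − (E[X])² = 778/23 − 484/529 = 17410/529
SD(X) = √(17410/529) ≈ 5.737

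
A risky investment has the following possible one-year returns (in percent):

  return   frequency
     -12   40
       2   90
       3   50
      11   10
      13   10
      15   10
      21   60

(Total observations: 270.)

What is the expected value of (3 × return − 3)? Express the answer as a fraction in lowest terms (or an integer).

Total = 270, so P(return=-12) = 40/270, etc.
E[3x-3] = (4/27)·(-39) + (1/3)·3 + (5/27)·6 + (1/27)·30 + (1/27)·36 + (1/27)·42 + (2/9)·60
     = 41/3

41/3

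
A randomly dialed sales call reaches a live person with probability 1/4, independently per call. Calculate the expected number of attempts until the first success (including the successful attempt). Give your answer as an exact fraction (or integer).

4

For a geometric distribution, E[trials] = 1/p = 1/(1/4) = 4.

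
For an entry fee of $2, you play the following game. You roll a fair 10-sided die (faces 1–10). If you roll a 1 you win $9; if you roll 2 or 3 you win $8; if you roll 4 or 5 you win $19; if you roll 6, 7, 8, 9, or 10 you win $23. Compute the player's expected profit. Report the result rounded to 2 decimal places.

$15.80

E[payout] = (1/5)·8 + (1/10)·9 + (1/5)·19 + (1/2)·23 = 89/5
Expected profit = 89/5 − 2 = 79/5 ≈ $15.80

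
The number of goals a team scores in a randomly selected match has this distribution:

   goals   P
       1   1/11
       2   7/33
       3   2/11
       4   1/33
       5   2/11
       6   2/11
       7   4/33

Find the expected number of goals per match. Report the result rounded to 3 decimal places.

E[X] = (1/11)·1 + (7/33)·2 + (2/11)·3 + (1/33)·4 + (2/11)·5 + (2/11)·6 + (4/33)·7
     = 133/33 ≈ 4.030

4.030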